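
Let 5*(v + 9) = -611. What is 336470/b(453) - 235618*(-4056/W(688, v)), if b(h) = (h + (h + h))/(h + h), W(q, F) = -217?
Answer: -2720971844/651 ≈ -4.1797e+6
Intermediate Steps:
v = -656/5 (v = -9 + (⅕)*(-611) = -9 - 611/5 = -656/5 ≈ -131.20)
b(h) = 3/2 (b(h) = (h + 2*h)/((2*h)) = (3*h)*(1/(2*h)) = 3/2)
336470/b(453) - 235618*(-4056/W(688, v)) = 336470/(3/2) - 235618/((-217/(-4056))) = 336470*(⅔) - 235618/((-217*(-1/4056))) = 672940/3 - 235618/217/4056 = 672940/3 - 235618*4056/217 = 672940/3 - 955666608/217 = -2720971844/651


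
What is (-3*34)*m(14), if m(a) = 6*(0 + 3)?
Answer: -1836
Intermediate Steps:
m(a) = 18 (m(a) = 6*3 = 18)
(-3*34)*m(14) = -3*34*18 = -102*18 = -1836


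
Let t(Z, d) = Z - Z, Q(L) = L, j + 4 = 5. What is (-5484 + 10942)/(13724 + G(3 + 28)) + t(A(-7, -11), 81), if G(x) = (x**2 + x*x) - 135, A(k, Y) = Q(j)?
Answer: 5458/15511 ≈ 0.35188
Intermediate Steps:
j = 1 (j = -4 + 5 = 1)
A(k, Y) = 1
G(x) = -135 + 2*x**2 (G(x) = (x**2 + x**2) - 135 = 2*x**2 - 135 = -135 + 2*x**2)
t(Z, d) = 0
(-5484 + 10942)/(13724 + G(3 + 28)) + t(A(-7, -11), 81) = (-5484 + 10942)/(13724 + (-135 + 2*(3 + 28)**2)) + 0 = 5458/(13724 + (-135 + 2*31**2)) + 0 = 5458/(13724 + (-135 + 2*961)) + 0 = 5458/(13724 + (-135 + 1922)) + 0 = 5458/(13724 + 1787) + 0 = 5458/15511 + 0 = 5458/15511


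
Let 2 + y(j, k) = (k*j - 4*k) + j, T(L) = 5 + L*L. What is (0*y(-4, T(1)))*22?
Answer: 0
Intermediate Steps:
T(L) = 5 + L²
y(j, k) = -2 + j - 4*k + j*k (y(j, k) = -2 + ((k*j - 4*k) + j) = -2 + ((j*k - 4*k) + j) = -2 + ((-4*k + j*k) + j) = -2 + (j - 4*k + j*k) = -2 + j - 4*k + j*k)
(0*y(-4, T(1)))*22 = (0*(-2 - 4 - 4*(5 + 1²) - 4*(5 + 1²)))*22 = (0*(-2 - 4 - 4*(5 + 1) - 4*(5 + 1)))*22 = (0*(-2 - 4 - 4*6 - 4*6))*22 = (0*(-2 - 4 - 24 - 24))*22 = (0*(-54))*22 = 0*22 = 0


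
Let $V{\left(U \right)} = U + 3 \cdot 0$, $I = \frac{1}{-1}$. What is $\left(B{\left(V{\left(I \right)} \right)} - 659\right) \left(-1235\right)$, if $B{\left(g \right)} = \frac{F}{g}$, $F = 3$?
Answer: $817570$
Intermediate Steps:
$I = -1$
$V{\left(U \right)} = U$ ($V{\left(U \right)} = U + 0 = U$)
$B{\left(g \right)} = \frac{3}{g}$
$\left(B{\left(V{\left(I \right)} \right)} - 659\right) \left(-1235\right) = \left(\frac{3}{-1} - 659\right) \left(-1235\right) = \left(3 \left(-1\right) - 659\right) \left(-1235\right) = \left(-3 - 659\right) \left(-1235\right) = \left(-662\right) \left(-1235\right) = 817570$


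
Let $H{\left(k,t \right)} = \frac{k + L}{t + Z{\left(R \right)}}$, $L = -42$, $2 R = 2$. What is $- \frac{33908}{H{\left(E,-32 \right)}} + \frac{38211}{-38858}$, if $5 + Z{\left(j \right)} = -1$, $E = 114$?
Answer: $\frac{6258242155}{349722} \approx 17895.0$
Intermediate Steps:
$R = 1$ ($R = \frac{1}{2} \cdot 2 = 1$)
$Z{\left(j \right)} = -6$ ($Z{\left(j \right)} = -5 - 1 = -6$)
$H{\left(k,t \right)} = \frac{-42 + k}{-6 + t}$ ($H{\left(k,t \right)} = \frac{k - 42}{t - 6} = \frac{-42 + k}{-6 + t}$)
$- \frac{33908}{H{\left(E,-32 \right)}} + \frac{38211}{-38858} = - \frac{33908}{\frac{1}{-6 - 32} \left(-42 + 114\right)} + \frac{38211}{-38858} = - \frac{33908}{\frac{1}{-38} \cdot 72} + 38211 \left(- \frac{1}{38858}\right) = - \frac{33908}{\left(- \frac{1}{38}\right) 72} - \frac{38211}{38858} = - \frac{33908}{- \frac{36}{19}} - \frac{38211}{38858} = \left(-33908\right) \left(- \frac{19}{36}\right) - \frac{38211}{38858} = \frac{161063}{9} - \frac{38211}{38858} = \frac{6258242155}{349722}$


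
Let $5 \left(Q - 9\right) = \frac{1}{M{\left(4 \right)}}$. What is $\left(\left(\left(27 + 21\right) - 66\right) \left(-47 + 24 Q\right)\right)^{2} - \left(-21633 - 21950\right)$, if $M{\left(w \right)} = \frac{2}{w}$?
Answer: $\frac{259463051}{25} \approx 1.0379 \cdot 10^{7}$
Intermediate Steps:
$Q = \frac{47}{5}$ ($Q = 9 + \frac{1}{5 \cdot \frac{2}{4}} = 9 + \frac{1}{5 \cdot 2 \cdot \frac{1}{4}} = 9 + \frac{\frac{1}{\frac{1}{2}}}{5} = 9 + \frac{1}{5} \cdot 2 = 9 + \frac{2}{5} = \frac{47}{5} \approx 9.4$)
$\left(\left(\left(27 + 21\right) - 66\right) \left(-47 + 24 Q\right)\right)^{2} - \left(-21633 - 21950\right) = \left(\left(\left(27 + 21\right) - 66\right) \left(-47 + 24 \cdot \frac{47}{5}\right)\right)^{2} - \left(-21633 - 21950\right) = \left(\left(48 - 66\right) \left(-47 + \frac{1128}{5}\right)\right)^{2} - \left(-21633 - 21950\right) = \left(\left(-18\right) \frac{893}{5}\right)^{2} - -43583 = \left(- \frac{16074}{5}\right)^{2} + 43583 = \frac{258373476}{25} + 43583 = \frac{259463051}{25}$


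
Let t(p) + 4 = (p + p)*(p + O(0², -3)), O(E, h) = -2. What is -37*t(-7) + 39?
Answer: -4475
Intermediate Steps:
t(p) = -4 + 2*p*(-2 + p) (t(p) = -4 + (p + p)*(p - 2) = -4 + (2*p)*(-2 + p) = -4 + 2*p*(-2 + p))
-37*t(-7) + 39 = -37*(-4 - 4*(-7) + 2*(-7)²) + 39 = -37*(-4 + 28 + 2*49) + 39 = -37*(-4 + 28 + 98) + 39 = -37*122 + 39 = -4514 + 39 = -4475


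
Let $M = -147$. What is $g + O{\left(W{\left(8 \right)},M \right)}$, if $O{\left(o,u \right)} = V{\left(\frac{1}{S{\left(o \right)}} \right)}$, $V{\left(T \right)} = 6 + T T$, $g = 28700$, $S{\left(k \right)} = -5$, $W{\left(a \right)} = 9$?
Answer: $\frac{717651}{25} \approx 28706.0$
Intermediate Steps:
$V{\left(T \right)} = 6 + T^{2}$
$O{\left(o,u \right)} = \frac{151}{25}$ ($O{\left(o,u \right)} = 6 + \left(\frac{1}{-5}\right)^{2} = 6 + \left(- \frac{1}{5}\right)^{2} = 6 + \frac{1}{25} = \frac{151}{25}$)
$g + O{\left(W{\left(8 \right)},M \right)} = 28700 + \frac{151}{25} = \frac{717651}{25}$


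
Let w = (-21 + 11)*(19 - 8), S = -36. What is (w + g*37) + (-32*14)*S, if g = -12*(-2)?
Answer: 16906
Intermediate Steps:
g = 24
w = -110 (w = -10*11 = -110)
(w + g*37) + (-32*14)*S = (-110 + 24*37) - 32*14*(-36) = (-110 + 888) - 448*(-36) = 778 + 16128 = 16906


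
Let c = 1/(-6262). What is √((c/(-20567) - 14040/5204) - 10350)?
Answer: I*√290653902196375110949832806/167556510754 ≈ 101.75*I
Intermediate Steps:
c = -1/6262 ≈ -0.00015969
√((c/(-20567) - 14040/5204) - 10350) = √((-1/6262/(-20567) - 14040/5204) - 10350) = √((-1/6262*(-1/20567) - 14040*1/5204) - 10350) = √((1/128790554 - 3510/1301) - 10350) = √(-452054843239/167556510754 - 10350) = √(-1734661941147139/167556510754) = I*√290653902196375110949832806/167556510754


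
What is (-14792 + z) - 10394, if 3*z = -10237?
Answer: -85795/3 ≈ -28598.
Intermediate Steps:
z = -10237/3 (z = (1/3)*(-10237) = -10237/3 ≈ -3412.3)
(-14792 + z) - 10394 = (-14792 - 10237/3) - 10394 = -54613/3 - 10394 = -85795/3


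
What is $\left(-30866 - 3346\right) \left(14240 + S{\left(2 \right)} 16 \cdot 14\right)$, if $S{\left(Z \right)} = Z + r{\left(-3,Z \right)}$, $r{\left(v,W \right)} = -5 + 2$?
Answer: $-479515392$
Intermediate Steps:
$r{\left(v,W \right)} = -3$
$S{\left(Z \right)} = -3 + Z$ ($S{\left(Z \right)} = Z - 3 = -3 + Z$)
$\left(-30866 - 3346\right) \left(14240 + S{\left(2 \right)} 16 \cdot 14\right) = \left(-30866 - 3346\right) \left(14240 + \left(-3 + 2\right) 16 \cdot 14\right) = - 34212 \left(14240 + \left(-1\right) 16 \cdot 14\right) = - 34212 \left(14240 - 224\right) = \left(-34212\right) 14016 = -479515392$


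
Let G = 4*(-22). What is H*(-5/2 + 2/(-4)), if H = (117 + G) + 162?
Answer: -573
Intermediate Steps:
G = -88
H = 191 (H = (117 - 88) + 162 = 29 + 162 = 191)
H*(-5/2 + 2/(-4)) = 191*(-5/2 + 2/(-4)) = 191*(-5*½ + 2*(-¼)) = 191*(-5/2 - ½) = 191*(-3) = -573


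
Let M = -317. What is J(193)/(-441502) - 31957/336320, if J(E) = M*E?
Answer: 3233657253/74242976320 ≈ 0.043555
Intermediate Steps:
J(E) = -317*E
J(193)/(-441502) - 31957/336320 = -317*193/(-441502) - 31957/336320 = -61181*(-1/441502) - 31957*1/336320 = 61181/441502 - 31957/336320 = 3233657253/74242976320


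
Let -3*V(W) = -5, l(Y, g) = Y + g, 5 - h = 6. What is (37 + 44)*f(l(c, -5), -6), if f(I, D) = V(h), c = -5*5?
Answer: 135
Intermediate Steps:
h = -1 (h = 5 - 1*6 = 5 - 6 = -1)
c = -25
V(W) = 5/3 (V(W) = -1/3*(-5) = 5/3)
f(I, D) = 5/3
(37 + 44)*f(l(c, -5), -6) = (37 + 44)*(5/3) = 81*(5/3) = 135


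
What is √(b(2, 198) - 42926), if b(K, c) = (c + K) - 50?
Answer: 2*I*√10694 ≈ 206.82*I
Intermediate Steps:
b(K, c) = -50 + K + c (b(K, c) = (K + c) - 50 = -50 + K + c)
√(b(2, 198) - 42926) = √((-50 + 2 + 198) - 42926) = √(150 - 42926) = √(-42776) = 2*I*√10694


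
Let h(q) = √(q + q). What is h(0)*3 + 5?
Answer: 5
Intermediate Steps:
h(q) = √2*√q (h(q) = √(2*q) = √2*√q)
h(0)*3 + 5 = (√2*√0)*3 + 5 = (√2*0)*3 + 5 = 0*3 + 5 = 0 + 5 = 5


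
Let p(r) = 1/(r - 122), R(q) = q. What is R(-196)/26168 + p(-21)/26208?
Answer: -91822999/12258870624 ≈ -0.0074903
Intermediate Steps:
p(r) = 1/(-122 + r)
R(-196)/26168 + p(-21)/26208 = -196/26168 + 1/(-122 - 21*26208) = -196*1/26168 + (1/26208)/(-143) = -49/6542 - 1/143*1/26208 = -49/6542 - 1/3747744 = -91822999/12258870624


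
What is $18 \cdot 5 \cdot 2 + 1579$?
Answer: $1759$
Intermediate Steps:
$18 \cdot 5 \cdot 2 + 1579 = 90 \cdot 2 + 1579 = 180 + 1579 = 1759$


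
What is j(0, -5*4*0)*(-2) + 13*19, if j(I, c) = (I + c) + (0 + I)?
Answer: 247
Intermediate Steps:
j(I, c) = c + 2*I (j(I, c) = (I + c) + I = c + 2*I)
j(0, -5*4*0)*(-2) + 13*19 = (-5*4*0 + 2*0)*(-2) + 13*19 = (-20*0 + 0)*(-2) + 247 = (0 + 0)*(-2) + 247 = 0*(-2) + 247 = 0 + 247 = 247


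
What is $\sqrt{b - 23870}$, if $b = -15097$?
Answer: $i \sqrt{38967} \approx 197.4 i$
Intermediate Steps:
$\sqrt{b - 23870} = \sqrt{-15097 - 23870} = \sqrt{-38967} = i \sqrt{38967}$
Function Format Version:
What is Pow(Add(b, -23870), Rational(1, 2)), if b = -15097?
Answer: Mul(I, Pow(38967, Rational(1, 2))) ≈ Mul(197.40, I)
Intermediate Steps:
Pow(Add(b, -23870), Rational(1, 2)) = Pow(Add(-15097, -23870), Rational(1, 2)) = Pow(-38967, Rational(1, 2)) = Mul(I, Pow(38967, Rational(1, 2)))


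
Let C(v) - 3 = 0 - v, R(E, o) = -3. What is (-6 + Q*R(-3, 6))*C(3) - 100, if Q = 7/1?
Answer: -100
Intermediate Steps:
Q = 7 (Q = 7*1 = 7)
C(v) = 3 - v (C(v) = 3 + (0 - v) = 3 - v)
(-6 + Q*R(-3, 6))*C(3) - 100 = (-6 + 7*(-3))*(3 - 1*3) - 100 = (-6 - 21)*(3 - 3) - 100 = -27*0 - 100 = 0 - 100 = -100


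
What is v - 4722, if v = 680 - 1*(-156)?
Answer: -3886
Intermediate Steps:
v = 836 (v = 680 + 156 = 836)
v - 4722 = 836 - 4722 = -3886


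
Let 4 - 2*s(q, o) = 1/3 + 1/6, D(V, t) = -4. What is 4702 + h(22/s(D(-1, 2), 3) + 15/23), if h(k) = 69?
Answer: 4771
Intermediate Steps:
s(q, o) = 7/4 (s(q, o) = 2 - (1/3 + 1/6)/2 = 2 - (1*(⅓) + 1*(⅙))/2 = 2 - (⅓ + ⅙)/2 = 2 - ½*½ = 2 - ¼ = 7/4)
4702 + h(22/s(D(-1, 2), 3) + 15/23) = 4702 + 69 = 4771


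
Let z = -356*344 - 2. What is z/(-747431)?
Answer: 122466/747431 ≈ 0.16385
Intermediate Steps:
z = -122466 (z = -122464 - 2 = -122466)
z/(-747431) = -122466/(-747431) = -122466*(-1/747431) = 122466/747431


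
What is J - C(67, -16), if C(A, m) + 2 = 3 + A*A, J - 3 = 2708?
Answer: -1779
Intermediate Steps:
J = 2711 (J = 3 + 2708 = 2711)
C(A, m) = 1 + A**2 (C(A, m) = -2 + (3 + A*A) = -2 + (3 + A**2) = 1 + A**2)
J - C(67, -16) = 2711 - (1 + 67**2) = 2711 - (1 + 4489) = 2711 - 1*4490 = 2711 - 4490 = -1779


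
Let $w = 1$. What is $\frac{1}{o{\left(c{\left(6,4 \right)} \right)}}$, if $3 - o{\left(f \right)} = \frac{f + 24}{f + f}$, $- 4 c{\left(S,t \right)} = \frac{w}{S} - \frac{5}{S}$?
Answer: $- \frac{2}{139} \approx -0.014388$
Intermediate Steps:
$c{\left(S,t \right)} = \frac{1}{S}$ ($c{\left(S,t \right)} = - \frac{1 \frac{1}{S} - \frac{5}{S}}{4} = - \frac{\frac{1}{S} - \frac{5}{S}}{4} = - \frac{\left(-4\right) \frac{1}{S}}{4} = \frac{1}{S}$)
$o{\left(f \right)} = 3 - \frac{24 + f}{2 f}$ ($o{\left(f \right)} = 3 - \frac{f + 24}{f + f} = 3 - \frac{24 + f}{2 f}$)
$\frac{1}{o{\left(c{\left(6,4 \right)} \right)}} = \frac{1}{\frac{5}{2} - \frac{12}{\frac{1}{6}}} = \frac{1}{\frac{5}{2} - 12 \frac{1}{\frac{1}{6}}} = \frac{1}{\frac{5}{2} - 72} = \frac{1}{- \frac{139}{2}} = - \frac{2}{139}$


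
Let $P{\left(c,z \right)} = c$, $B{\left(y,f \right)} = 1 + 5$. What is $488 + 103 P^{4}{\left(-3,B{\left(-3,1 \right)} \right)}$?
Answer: $8831$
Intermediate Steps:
$B{\left(y,f \right)} = 6$
$488 + 103 P^{4}{\left(-3,B{\left(-3,1 \right)} \right)} = 488 + 103 \left(-3\right)^{4} = 488 + 103 \cdot 81 = 488 + 8343 = 8831$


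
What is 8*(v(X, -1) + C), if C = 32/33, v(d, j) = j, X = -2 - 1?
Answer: -8/33 ≈ -0.24242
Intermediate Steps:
X = -3
C = 32/33 (C = 32*(1/33) = 32/33 ≈ 0.96970)
8*(v(X, -1) + C) = 8*(-1 + 32/33) = 8*(-1/33) = -8/33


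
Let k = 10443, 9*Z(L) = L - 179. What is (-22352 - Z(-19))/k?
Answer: -22330/10443 ≈ -2.1383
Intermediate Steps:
Z(L) = -179/9 + L/9 (Z(L) = (L - 179)/9 = (-179 + L)/9 = -179/9 + L/9)
(-22352 - Z(-19))/k = (-22352 - (-179/9 + (⅑)*(-19)))/10443 = (-22352 - (-179/9 - 19/9))*(1/10443) = (-22352 - 1*(-22))*(1/10443) = (-22352 + 22)*(1/10443) = -22330*1/10443 = -22330/10443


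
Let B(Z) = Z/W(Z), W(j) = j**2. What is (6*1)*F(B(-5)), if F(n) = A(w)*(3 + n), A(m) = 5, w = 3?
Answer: 84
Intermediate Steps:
B(Z) = 1/Z (B(Z) = Z/(Z**2) = Z/Z**2 = 1/Z)
F(n) = 15 + 5*n (F(n) = 5*(3 + n) = 15 + 5*n)
(6*1)*F(B(-5)) = (6*1)*(15 + 5/(-5)) = 6*(15 + 5*(-1/5)) = 6*(15 - 1) = 6*14 = 84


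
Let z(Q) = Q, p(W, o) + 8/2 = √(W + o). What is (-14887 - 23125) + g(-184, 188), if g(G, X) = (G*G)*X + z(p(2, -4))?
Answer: 6326912 + I*√2 ≈ 6.3269e+6 + 1.4142*I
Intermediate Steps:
p(W, o) = -4 + √(W + o)
g(G, X) = -4 + I*√2 + X*G² (g(G, X) = (G*G)*X + (-4 + √(2 - 4)) = G²*X + (-4 + √(-2)) = X*G² + (-4 + I*√2) = -4 + I*√2 + X*G²)
(-14887 - 23125) + g(-184, 188) = (-14887 - 23125) + (-4 + I*√2 + 188*(-184)²) = -38012 + (-4 + I*√2 + 188*33856) = -38012 + (-4 + I*√2 + 6364928) = -38012 + (6364924 + I*√2) = 6326912 + I*√2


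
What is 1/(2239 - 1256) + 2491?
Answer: 2448654/983 ≈ 2491.0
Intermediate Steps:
1/(2239 - 1256) + 2491 = 1/983 + 2491 = 2448654/983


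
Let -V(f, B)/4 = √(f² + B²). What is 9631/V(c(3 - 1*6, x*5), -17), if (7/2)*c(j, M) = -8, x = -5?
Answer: -67417*√14417/57668 ≈ -140.37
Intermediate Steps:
c(j, M) = -16/7 (c(j, M) = (2/7)*(-8) = -16/7)
V(f, B) = -4*√(B² + f²) (V(f, B) = -4*√(f² + B²) = -4*√(B² + f²))
9631/V(c(3 - 1*6, x*5), -17) = 9631/((-4*√((-17)² + (-16/7)²))) = 9631/((-4*√(289 + 256/49))) = 9631/((-4*√14417/7)) = 9631*(-7*√14417/57668) = -67417*√14417/57668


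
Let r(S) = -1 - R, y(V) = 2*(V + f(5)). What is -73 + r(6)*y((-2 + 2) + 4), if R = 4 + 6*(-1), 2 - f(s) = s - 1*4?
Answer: -63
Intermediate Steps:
f(s) = 6 - s (f(s) = 2 - (s - 1*4) = 2 - (s - 4) = 2 - (-4 + s) = 2 + (4 - s) = 6 - s)
R = -2 (R = 4 - 6 = -2)
y(V) = 2 + 2*V (y(V) = 2*(V + (6 - 1*5)) = 2*(V + (6 - 5)) = 2*(V + 1) = 2*(1 + V) = 2 + 2*V)
r(S) = 1 (r(S) = -1 - 1*(-2) = -1 + 2 = 1)
-73 + r(6)*y((-2 + 2) + 4) = -73 + 1*(2 + 2*((-2 + 2) + 4)) = -73 + 1*(2 + 2*(0 + 4)) = -73 + 1*(2 + 2*4) = -73 + 1*(2 + 8) = -73 + 1*10 = -73 + 10 = -63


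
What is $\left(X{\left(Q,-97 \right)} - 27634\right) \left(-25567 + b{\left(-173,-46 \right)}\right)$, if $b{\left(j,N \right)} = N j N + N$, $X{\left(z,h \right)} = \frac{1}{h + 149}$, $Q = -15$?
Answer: $\frac{562832671527}{52} \approx 1.0824 \cdot 10^{10}$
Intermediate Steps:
$X{\left(z,h \right)} = \frac{1}{149 + h}$
$b{\left(j,N \right)} = N + j N^{2}$ ($b{\left(j,N \right)} = j N^{2} + N = N + j N^{2}$)
$\left(X{\left(Q,-97 \right)} - 27634\right) \left(-25567 + b{\left(-173,-46 \right)}\right) = \left(\frac{1}{149 - 97} - 27634\right) \left(-25567 - 46 \left(1 - -7958\right)\right) = \left(\frac{1}{52} - 27634\right) \left(-25567 - 46 \left(1 + 7958\right)\right) = \left(\frac{1}{52} - 27634\right) \left(-25567 - 366114\right) = - \frac{1436967 \left(-25567 - 366114\right)}{52} = \left(- \frac{1436967}{52}\right) \left(-391681\right) = \frac{562832671527}{52}$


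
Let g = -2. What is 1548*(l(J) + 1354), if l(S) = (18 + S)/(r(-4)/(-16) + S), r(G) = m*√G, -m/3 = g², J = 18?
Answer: 304364664/145 - 37152*I/145 ≈ 2.0991e+6 - 256.22*I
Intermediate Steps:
m = -12 (m = -3*(-2)² = -3*4 = -12)
r(G) = -12*√G
l(S) = (18 + S)/(S + 3*I/2) (l(S) = (18 + S)/(-24*I/(-16) + S) = (18 + S)/(-24*I*(-1/16) + S) = (18 + S)/(3*I/2 + S) = (18 + S)/(S + 3*I/2))
1548*(l(J) + 1354) = 1548*(2*(18 + 18)/(2*18 + 3*I) + 1354) = 1548*(2*36/(36 + 3*I) + 1354) = 1548*(2*((36 - 3*I)/1305)*36 + 1354) = 1548*((288/145 - 24*I/145) + 1354) = 1548*(196618/145 - 24*I/145) = 304364664/145 - 37152*I/145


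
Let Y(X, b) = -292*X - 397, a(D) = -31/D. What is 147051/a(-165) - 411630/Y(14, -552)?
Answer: 7255611787/9269 ≈ 7.8278e+5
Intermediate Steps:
Y(X, b) = -397 - 292*X
147051/a(-165) - 411630/Y(14, -552) = 147051/((-31/(-165))) - 411630/(-397 - 292*14) = 147051/((-31*(-1/165))) - 411630/(-397 - 4088) = 147051/(31/165) - 411630/(-4485) = 147051*(165/31) - 411630*(-1/4485) = 24263415/31 + 27442/299 = 7255611787/9269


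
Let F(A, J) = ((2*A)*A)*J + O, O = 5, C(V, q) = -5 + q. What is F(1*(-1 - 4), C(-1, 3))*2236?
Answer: -212420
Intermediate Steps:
F(A, J) = 5 + 2*J*A**2 (F(A, J) = ((2*A)*A)*J + 5 = (2*A**2)*J + 5 = 2*J*A**2 + 5 = 5 + 2*J*A**2)
F(1*(-1 - 4), C(-1, 3))*2236 = (5 + 2*(-5 + 3)*(1*(-1 - 4))**2)*2236 = (5 + 2*(-2)*(1*(-5))**2)*2236 = (5 + 2*(-2)*(-5)**2)*2236 = (5 + 2*(-2)*25)*2236 = (5 - 100)*2236 = -95*2236 = -212420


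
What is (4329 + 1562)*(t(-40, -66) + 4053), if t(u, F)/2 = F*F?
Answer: 75198615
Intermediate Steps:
t(u, F) = 2*F² (t(u, F) = 2*(F*F) = 2*F²)
(4329 + 1562)*(t(-40, -66) + 4053) = (4329 + 1562)*(2*(-66)² + 4053) = 5891*(2*4356 + 4053) = 5891*(8712 + 4053) = 5891*12765 = 75198615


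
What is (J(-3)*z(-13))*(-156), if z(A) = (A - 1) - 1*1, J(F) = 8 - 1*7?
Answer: 2340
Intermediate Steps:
J(F) = 1 (J(F) = 8 - 7 = 1)
z(A) = -2 + A (z(A) = (-1 + A) - 1 = -2 + A)
(J(-3)*z(-13))*(-156) = (1*(-2 - 13))*(-156) = (1*(-15))*(-156) = -15*(-156) = 2340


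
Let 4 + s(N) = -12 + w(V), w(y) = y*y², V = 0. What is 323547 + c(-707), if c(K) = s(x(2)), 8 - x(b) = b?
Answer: 323531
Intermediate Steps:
x(b) = 8 - b
w(y) = y³
s(N) = -16 (s(N) = -4 + (-12 + 0³) = -4 + (-12 + 0) = -4 - 12 = -16)
c(K) = -16
323547 + c(-707) = 323547 - 16 = 323531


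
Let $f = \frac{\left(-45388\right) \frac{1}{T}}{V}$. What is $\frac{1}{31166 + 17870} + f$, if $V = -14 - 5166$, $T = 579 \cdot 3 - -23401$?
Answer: $\frac{42068943}{114021694540} \approx 0.00036896$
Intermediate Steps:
$T = 25138$ ($T = 1737 + 23401 = 25138$)
$V = -5180$ ($V = -14 - 5166 = -5180$)
$f = \frac{1621}{4650530}$ ($f = \frac{\left(-45388\right) \frac{1}{25138}}{-5180} = \left(-45388\right) \frac{1}{25138} \left(- \frac{1}{5180}\right) = \left(- \frac{22694}{12569}\right) \left(- \frac{1}{5180}\right) = \frac{1621}{4650530} \approx 0.00034856$)
$\frac{1}{31166 + 17870} + f = \frac{1}{31166 + 17870} + \frac{1621}{4650530} = \frac{1}{49036} + \frac{1621}{4650530} = \frac{42068943}{114021694540}$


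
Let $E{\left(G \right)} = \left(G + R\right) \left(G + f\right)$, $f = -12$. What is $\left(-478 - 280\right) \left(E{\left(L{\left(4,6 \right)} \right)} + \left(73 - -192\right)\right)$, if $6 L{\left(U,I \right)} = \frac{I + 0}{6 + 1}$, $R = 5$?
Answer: $- \frac{7577726}{49} \approx -1.5465 \cdot 10^{5}$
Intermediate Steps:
$L{\left(U,I \right)} = \frac{I}{42}$ ($L{\left(U,I \right)} = \frac{\left(I + 0\right) \frac{1}{6 + 1}}{6} = \frac{I \frac{1}{7}}{6} = \frac{\frac{1}{7} I}{6} = \frac{I}{42}$)
$E{\left(G \right)} = \left(-12 + G\right) \left(5 + G\right)$ ($E{\left(G \right)} = \left(G + 5\right) \left(G - 12\right) = \left(5 + G\right) \left(-12 + G\right) = \left(-12 + G\right) \left(5 + G\right)$)
$\left(-478 - 280\right) \left(E{\left(L{\left(4,6 \right)} \right)} + \left(73 - -192\right)\right) = \left(-478 - 280\right) \left(\left(-60 + \left(\frac{1}{42} \cdot 6\right)^{2} - 7 \cdot \frac{1}{42} \cdot 6\right) + \left(73 - -192\right)\right) = - 758 \left(\left(-60 + \left(\frac{1}{7}\right)^{2} - 1\right) + \left(73 + 192\right)\right) = - 758 \left(\left(-60 + \frac{1}{49} - 1\right) + 265\right) = - 758 \left(- \frac{2988}{49} + 265\right) = \left(-758\right) \frac{9997}{49} = - \frac{7577726}{49}$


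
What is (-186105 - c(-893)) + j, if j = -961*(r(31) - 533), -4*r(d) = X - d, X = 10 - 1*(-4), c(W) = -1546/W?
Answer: 1150262651/3572 ≈ 3.2202e+5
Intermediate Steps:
X = 14 (X = 10 + 4 = 14)
r(d) = -7/2 + d/4 (r(d) = -(14 - d)/4 = -7/2 + d/4)
j = 2032515/4 (j = -961*((-7/2 + (1/4)*31) - 533) = -961*((-7/2 + 31/4) - 533) = -961*(17/4 - 533) = -961*(-2115/4) = 2032515/4 ≈ 5.0813e+5)
(-186105 - c(-893)) + j = (-186105 - (-1546)/(-893)) + 2032515/4 = (-186105 - (-1546)*(-1)/893) + 2032515/4 = (-186105 - 1*1546/893) + 2032515/4 = (-186105 - 1546/893) + 2032515/4 = -166193311/893 + 2032515/4 = 1150262651/3572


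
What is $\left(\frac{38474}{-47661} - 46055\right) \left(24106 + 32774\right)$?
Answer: $- \frac{41618448117840}{15887} \approx -2.6197 \cdot 10^{9}$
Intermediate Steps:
$\left(\frac{38474}{-47661} - 46055\right) \left(24106 + 32774\right) = \left(38474 \left(- \frac{1}{47661}\right) - 46055\right) 56880 = \left(- \frac{38474}{47661} - 46055\right) 56880 = \left(- \frac{2195065829}{47661}\right) 56880 = - \frac{41618448117840}{15887}$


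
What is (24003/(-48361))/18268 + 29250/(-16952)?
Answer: -62119171341/36000943981 ≈ -1.7255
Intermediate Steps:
(24003/(-48361))/18268 + 29250/(-16952) = (24003*(-1/48361))*(1/18268) + 29250*(-1/16952) = -24003/48361*1/18268 - 1125/652 = -24003/883458748 - 1125/652 = -62119171341/36000943981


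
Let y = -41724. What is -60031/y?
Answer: 60031/41724 ≈ 1.4388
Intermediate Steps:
-60031/y = -60031/(-41724) = -60031*(-1/41724) = 60031/41724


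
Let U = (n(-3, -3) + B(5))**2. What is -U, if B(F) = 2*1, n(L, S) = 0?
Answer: -4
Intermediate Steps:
B(F) = 2
U = 4 (U = (0 + 2)**2 = 2**2 = 4)
-U = -1*4 = -4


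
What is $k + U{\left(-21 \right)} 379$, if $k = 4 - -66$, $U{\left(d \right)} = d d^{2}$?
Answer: $-3509849$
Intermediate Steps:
$U{\left(d \right)} = d^{3}$
$k = 70$ ($k = 4 + 66 = 70$)
$k + U{\left(-21 \right)} 379 = 70 + \left(-21\right)^{3} \cdot 379 = 70 - 3509919 = -3509849$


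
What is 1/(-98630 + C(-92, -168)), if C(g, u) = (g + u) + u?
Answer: -1/99058 ≈ -1.0095e-5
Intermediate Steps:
C(g, u) = g + 2*u
1/(-98630 + C(-92, -168)) = 1/(-98630 + (-92 + 2*(-168))) = 1/(-98630 + (-92 - 336)) = 1/(-98630 - 428) = 1/(-99058) = -1/99058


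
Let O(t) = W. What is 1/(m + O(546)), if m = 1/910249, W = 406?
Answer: 910249/369561095 ≈ 0.0024631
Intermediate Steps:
O(t) = 406
m = 1/910249 ≈ 1.0986e-6
1/(m + O(546)) = 1/(1/910249 + 406) = 1/(369561095/910249) = 910249/369561095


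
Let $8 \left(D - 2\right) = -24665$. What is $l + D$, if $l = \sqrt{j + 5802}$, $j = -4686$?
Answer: $- \frac{24649}{8} + 6 \sqrt{31} \approx -3047.7$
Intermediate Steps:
$D = - \frac{24649}{8}$ ($D = 2 + \frac{1}{8} \left(-24665\right) = 2 - \frac{24665}{8} = - \frac{24649}{8} \approx -3081.1$)
$l = 6 \sqrt{31}$ ($l = \sqrt{-4686 + 5802} = \sqrt{1116} = 6 \sqrt{31} \approx 33.407$)
$l + D = 6 \sqrt{31} - \frac{24649}{8} = - \frac{24649}{8} + 6 \sqrt{31}$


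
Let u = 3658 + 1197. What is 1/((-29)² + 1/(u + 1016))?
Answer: 5871/4937512 ≈ 0.0011891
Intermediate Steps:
u = 4855
1/((-29)² + 1/(u + 1016)) = 1/((-29)² + 1/(4855 + 1016)) = 1/(841 + 1/5871) = 1/(4937512/5871) = 5871/4937512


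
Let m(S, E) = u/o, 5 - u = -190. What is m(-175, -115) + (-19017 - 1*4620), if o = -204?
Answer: -1607381/68 ≈ -23638.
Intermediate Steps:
u = 195 (u = 5 - 1*(-190) = 5 + 190 = 195)
m(S, E) = -65/68 (m(S, E) = 195/(-204) = 195*(-1/204) = -65/68)
m(-175, -115) + (-19017 - 1*4620) = -65/68 + (-19017 - 1*4620) = -65/68 + (-19017 - 4620) = -65/68 - 23637 = -1607381/68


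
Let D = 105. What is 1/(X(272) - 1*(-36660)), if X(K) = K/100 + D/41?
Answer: 1025/37581913 ≈ 2.7274e-5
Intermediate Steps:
X(K) = 105/41 + K/100 (X(K) = K/100 + 105/41 = 105/41 + K/100)
1/(X(272) - 1*(-36660)) = 1/((105/41 + (1/100)*272) - 1*(-36660)) = 1/((105/41 + 68/25) + 36660) = 1/(5413/1025 + 36660) = 1/(37581913/1025) = 1025/37581913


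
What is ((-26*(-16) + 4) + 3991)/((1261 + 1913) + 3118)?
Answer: 401/572 ≈ 0.70105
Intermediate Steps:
((-26*(-16) + 4) + 3991)/((1261 + 1913) + 3118) = ((416 + 4) + 3991)/(3174 + 3118) = (420 + 3991)/6292 = 4411*(1/6292) = 401/572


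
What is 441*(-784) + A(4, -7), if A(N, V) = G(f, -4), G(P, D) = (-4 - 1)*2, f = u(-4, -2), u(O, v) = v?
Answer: -345754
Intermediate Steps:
f = -2
G(P, D) = -10 (G(P, D) = -5*2 = -10)
A(N, V) = -10
441*(-784) + A(4, -7) = 441*(-784) - 10 = -345744 - 10 = -345754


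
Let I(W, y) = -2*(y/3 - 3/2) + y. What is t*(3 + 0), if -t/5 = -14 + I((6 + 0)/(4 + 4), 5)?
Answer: 140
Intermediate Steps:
I(W, y) = 3 + y/3 (I(W, y) = -2*(y*(⅓) - 3*½) + y = -2*(y/3 - 3/2) + y = -2*(-3/2 + y/3) + y = (3 - 2*y/3) + y = 3 + y/3)
t = 140/3 (t = -5*(-14 + (3 + (⅓)*5)) = -5*(-14 + (3 + 5/3)) = -5*(-14 + 14/3) = -5*(-28/3) = 140/3 ≈ 46.667)
t*(3 + 0) = 140*(3 + 0)/3 = (140/3)*3 = 140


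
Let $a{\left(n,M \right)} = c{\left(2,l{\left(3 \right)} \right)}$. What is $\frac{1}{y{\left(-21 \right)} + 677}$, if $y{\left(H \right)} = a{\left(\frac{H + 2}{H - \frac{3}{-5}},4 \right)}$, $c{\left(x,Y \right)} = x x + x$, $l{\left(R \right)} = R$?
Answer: $\frac{1}{683} \approx 0.0014641$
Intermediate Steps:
$c{\left(x,Y \right)} = x + x^{2}$ ($c{\left(x,Y \right)} = x^{2} + x = x + x^{2}$)
$a{\left(n,M \right)} = 6$ ($a{\left(n,M \right)} = 2 \left(1 + 2\right) = 2 \cdot 3 = 6$)
$y{\left(H \right)} = 6$
$\frac{1}{y{\left(-21 \right)} + 677} = \frac{1}{6 + 677} = \frac{1}{683}$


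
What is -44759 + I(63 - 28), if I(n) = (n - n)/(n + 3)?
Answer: -44759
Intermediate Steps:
I(n) = 0 (I(n) = 0/(3 + n) = 0)
-44759 + I(63 - 28) = -44759 + 0 = -44759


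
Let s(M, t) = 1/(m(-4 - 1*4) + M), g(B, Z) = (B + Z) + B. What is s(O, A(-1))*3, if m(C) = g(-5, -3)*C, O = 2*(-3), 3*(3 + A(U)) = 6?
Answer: 3/98 ≈ 0.030612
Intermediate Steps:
A(U) = -1 (A(U) = -3 + (1/3)*6 = -3 + 2 = -1)
O = -6
g(B, Z) = Z + 2*B
m(C) = -13*C (m(C) = (-3 + 2*(-5))*C = (-3 - 10)*C = -13*C)
s(M, t) = 1/(104 + M) (s(M, t) = 1/(-13*(-4 - 1*4) + M) = 1/(-13*(-4 - 4) + M) = 1/(-13*(-8) + M) = 1/(104 + M))
s(O, A(-1))*3 = 3/(104 - 6) = 3/98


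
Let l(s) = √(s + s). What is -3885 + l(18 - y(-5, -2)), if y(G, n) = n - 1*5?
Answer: -3885 + 5*√2 ≈ -3877.9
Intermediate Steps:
y(G, n) = -5 + n (y(G, n) = n - 5 = -5 + n)
l(s) = √2*√s (l(s) = √(2*s) = √2*√s)
-3885 + l(18 - y(-5, -2)) = -3885 + √2*√(18 - (-5 - 2)) = -3885 + √2*√(18 - 1*(-7)) = -3885 + √2*√(18 + 7) = -3885 + √2*√25 = -3885 + √2*5 = -3885 + 5*√2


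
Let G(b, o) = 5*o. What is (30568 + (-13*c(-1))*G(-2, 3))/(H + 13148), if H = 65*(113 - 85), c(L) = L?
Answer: 30763/14968 ≈ 2.0553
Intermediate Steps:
H = 1820 (H = 65*28 = 1820)
(30568 + (-13*c(-1))*G(-2, 3))/(H + 13148) = (30568 + (-13*(-1))*(5*3))/(1820 + 13148) = (30568 + 13*15)/14968 = (30568 + 195)*(1/14968) = 30763*(1/14968) = 30763/14968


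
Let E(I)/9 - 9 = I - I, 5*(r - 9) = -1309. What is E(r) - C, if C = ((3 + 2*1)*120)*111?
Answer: -66519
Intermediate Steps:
r = -1264/5 (r = 9 + (⅕)*(-1309) = 9 - 1309/5 = -1264/5 ≈ -252.80)
E(I) = 81 (E(I) = 81 + 9*(I - I) = 81 + 9*0 = 81 + 0 = 81)
C = 66600 (C = ((3 + 2)*120)*111 = (5*120)*111 = 600*111 = 66600)
E(r) - C = 81 - 1*66600 = 81 - 66600 = -66519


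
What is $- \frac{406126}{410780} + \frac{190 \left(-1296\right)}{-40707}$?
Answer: $\frac{4701016451}{928978970} \approx 5.0604$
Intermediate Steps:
$- \frac{406126}{410780} + \frac{190 \left(-1296\right)}{-40707} = \left(-406126\right) \frac{1}{410780} - - \frac{27360}{4523} = - \frac{203063}{205390} + \frac{27360}{4523} = \frac{4701016451}{928978970}$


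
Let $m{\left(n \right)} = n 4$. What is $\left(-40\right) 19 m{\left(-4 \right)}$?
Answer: $12160$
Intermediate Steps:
$m{\left(n \right)} = 4 n$
$\left(-40\right) 19 m{\left(-4 \right)} = \left(-40\right) 19 \cdot 4 \left(-4\right) = \left(-760\right) \left(-16\right) = 12160$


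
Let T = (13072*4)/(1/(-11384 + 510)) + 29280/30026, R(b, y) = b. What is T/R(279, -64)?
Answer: -8536087201616/4188627 ≈ -2.0379e+6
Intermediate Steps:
T = -8536087201616/15013 (T = 52288/(1/(-10874)) + 29280*(1/30026) = 52288/(-1/10874) + 14640/15013 = 52288*(-10874) + 14640/15013 = -568579712 + 14640/15013 = -8536087201616/15013 ≈ -5.6858e+8)
T/R(279, -64) = -8536087201616/15013/279 = -8536087201616/15013*1/279 = -8536087201616/4188627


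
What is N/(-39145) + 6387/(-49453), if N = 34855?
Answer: -394740686/387167537 ≈ -1.0196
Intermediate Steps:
N/(-39145) + 6387/(-49453) = 34855/(-39145) + 6387/(-49453) = 34855*(-1/39145) + 6387*(-1/49453) = -6971/7829 - 6387/49453 = -394740686/387167537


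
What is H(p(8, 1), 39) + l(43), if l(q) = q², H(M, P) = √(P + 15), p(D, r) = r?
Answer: 1849 + 3*√6 ≈ 1856.3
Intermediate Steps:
H(M, P) = √(15 + P)
H(p(8, 1), 39) + l(43) = √(15 + 39) + 43² = √54 + 1849 = 3*√6 + 1849 = 1849 + 3*√6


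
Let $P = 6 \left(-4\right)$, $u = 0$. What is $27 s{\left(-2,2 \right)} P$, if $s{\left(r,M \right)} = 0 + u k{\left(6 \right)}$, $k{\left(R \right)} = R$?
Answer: $0$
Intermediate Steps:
$P = -24$
$s{\left(r,M \right)} = 0$ ($s{\left(r,M \right)} = 0 + 0 \cdot 6 = 0 + 0 = 0$)
$27 s{\left(-2,2 \right)} P = 27 \cdot 0 \left(-24\right) = 0 \left(-24\right) = 0$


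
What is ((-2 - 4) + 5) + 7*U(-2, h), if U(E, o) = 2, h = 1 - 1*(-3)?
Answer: 13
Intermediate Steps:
h = 4 (h = 1 + 3 = 4)
((-2 - 4) + 5) + 7*U(-2, h) = ((-2 - 4) + 5) + 7*2 = (-6 + 5) + 14 = -1 + 14 = 13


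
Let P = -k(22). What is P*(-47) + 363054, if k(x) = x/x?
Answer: 363101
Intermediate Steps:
k(x) = 1
P = -1 (P = -1*1 = -1)
P*(-47) + 363054 = -1*(-47) + 363054 = 47 + 363054 = 363101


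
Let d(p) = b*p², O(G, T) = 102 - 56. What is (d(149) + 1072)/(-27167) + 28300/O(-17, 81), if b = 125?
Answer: 320560519/624841 ≈ 513.03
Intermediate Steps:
O(G, T) = 46
d(p) = 125*p²
(d(149) + 1072)/(-27167) + 28300/O(-17, 81) = (125*149² + 1072)/(-27167) + 28300/46 = (125*22201 + 1072)*(-1/27167) + 28300*(1/46) = (2775125 + 1072)*(-1/27167) + 14150/23 = 2776197*(-1/27167) + 14150/23 = -2776197/27167 + 14150/23 = 320560519/624841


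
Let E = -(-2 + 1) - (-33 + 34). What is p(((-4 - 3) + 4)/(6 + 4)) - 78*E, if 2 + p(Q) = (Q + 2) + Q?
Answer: -3/5 ≈ -0.60000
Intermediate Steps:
p(Q) = 2*Q (p(Q) = -2 + ((Q + 2) + Q) = -2 + ((2 + Q) + Q) = -2 + (2 + 2*Q) = 2*Q)
E = 0 (E = -1*(-1) - 1*1 = 1 - 1 = 0)
p(((-4 - 3) + 4)/(6 + 4)) - 78*E = 2*(((-4 - 3) + 4)/(6 + 4)) - 78*0 = 2*((-7 + 4)/10) + 0 = 2*(-3*1/10) + 0 = 2*(-3/10) + 0 = -3/5 + 0 = -3/5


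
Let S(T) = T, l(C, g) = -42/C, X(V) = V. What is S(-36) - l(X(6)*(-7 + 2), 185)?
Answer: -187/5 ≈ -37.400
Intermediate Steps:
S(-36) - l(X(6)*(-7 + 2), 185) = -36 - (-42)/(6*(-7 + 2)) = -36 - (-42)/(6*(-5)) = -36 - (-42)/(-30) = -36 - (-42)*(-1)/30 = -36 - 1*7/5 = -36 - 7/5 = -187/5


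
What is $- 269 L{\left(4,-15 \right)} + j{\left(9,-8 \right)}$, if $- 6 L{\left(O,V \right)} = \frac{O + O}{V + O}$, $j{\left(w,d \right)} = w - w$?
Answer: $- \frac{1076}{33} \approx -32.606$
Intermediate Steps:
$j{\left(w,d \right)} = 0$
$L{\left(O,V \right)} = - \frac{O}{3 \left(O + V\right)}$ ($L{\left(O,V \right)} = - \frac{\left(O + O\right) \frac{1}{V + O}}{6} = - \frac{2 O \frac{1}{O + V}}{6} = - \frac{O}{3 \left(O + V\right)}$)
$- 269 L{\left(4,-15 \right)} + j{\left(9,-8 \right)} = - 269 \left(\left(-1\right) 4 \frac{1}{3 \cdot 4 + 3 \left(-15\right)}\right) + 0 = - 269 \left(\left(-1\right) 4 \frac{1}{12 - 45}\right) + 0 = - 269 \left(\left(-1\right) 4 \frac{1}{-33}\right) + 0 = - 269 \left(\left(-1\right) 4 \left(- \frac{1}{33}\right)\right) + 0 = \left(-269\right) \frac{4}{33} + 0 = - \frac{1076}{33} + 0 = - \frac{1076}{33}$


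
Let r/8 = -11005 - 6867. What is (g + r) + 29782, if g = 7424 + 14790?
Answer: -90980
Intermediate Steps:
g = 22214
r = -142976 (r = 8*(-11005 - 6867) = 8*(-17872) = -142976)
(g + r) + 29782 = (22214 - 142976) + 29782 = -120762 + 29782 = -90980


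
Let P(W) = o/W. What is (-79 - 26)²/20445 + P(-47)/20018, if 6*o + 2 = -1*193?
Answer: 626135/1161044 ≈ 0.53929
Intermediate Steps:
o = -65/2 (o = -⅓ + (-1*193)/6 = -⅓ + (⅙)*(-193) = -⅓ - 193/6 = -65/2 ≈ -32.500)
P(W) = -65/(2*W)
(-79 - 26)²/20445 + P(-47)/20018 = (-79 - 26)²/20445 - 65/2/(-47)/20018 = (-105)²*(1/20445) - 65/2*(-1/47)*(1/20018) = 11025*(1/20445) + (65/94)*(1/20018) = 735/1363 + 65/1881692 = 626135/1161044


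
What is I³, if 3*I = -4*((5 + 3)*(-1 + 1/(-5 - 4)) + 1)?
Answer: 22906304/19683 ≈ 1163.8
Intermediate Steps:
I = 284/27 (I = (-4*((5 + 3)*(-1 + 1/(-5 - 4)) + 1))/3 = (-4*(8*(-1 + 1/(-9)) + 1))/3 = (-4*(8*(-1 - ⅑) + 1))/3 = (-4*(8*(-10/9) + 1))/3 = (-4*(-80/9 + 1))/3 = (-4*(-71/9))/3 = (⅓)*(284/9) = 284/27 ≈ 10.519)
I³ = (284/27)³ = 22906304/19683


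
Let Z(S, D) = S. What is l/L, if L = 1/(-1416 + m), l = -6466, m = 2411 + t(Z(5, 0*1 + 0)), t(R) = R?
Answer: -6466000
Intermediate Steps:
m = 2416 (m = 2411 + 5 = 2416)
L = 1/1000 (L = 1/(-1416 + 2416) = 1/1000 ≈ 0.0010000)
l/L = -6466/1/1000 = -6466*1000 = -6466000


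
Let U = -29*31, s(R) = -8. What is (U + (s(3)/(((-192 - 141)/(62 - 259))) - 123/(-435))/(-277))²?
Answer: 144573225844431833344/178889153753025 ≈ 8.0817e+5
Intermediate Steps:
U = -899
(U + (s(3)/(((-192 - 141)/(62 - 259))) - 123/(-435))/(-277))² = (-899 + (-8*(62 - 259)/(-192 - 141) - 123/(-435))/(-277))² = (-899 + (-8/((-333/(-197))) - 123*(-1/435))*(-1/277))² = (-899 + (-8/((-333*(-1/197))) + 41/145)*(-1/277))² = (-899 + (-8/333/197 + 41/145)*(-1/277))² = (-899 + (-8*197/333 + 41/145)*(-1/277))² = (-899 + (-1576/333 + 41/145)*(-1/277))² = (-899 - 214867/48285*(-1/277))² = (-899 + 214867/13374945)² = (-12023860688/13374945)² = 144573225844431833344/178889153753025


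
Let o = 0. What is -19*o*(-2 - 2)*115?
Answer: 0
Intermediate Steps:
-19*o*(-2 - 2)*115 = -0*(-2 - 2)*115 = -0*(-4)*115 = -19*0*115 = 0*115 = 0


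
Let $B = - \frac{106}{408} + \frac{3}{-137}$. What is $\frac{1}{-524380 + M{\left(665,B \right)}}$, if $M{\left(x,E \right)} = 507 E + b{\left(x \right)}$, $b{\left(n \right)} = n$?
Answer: $- \frac{9316}{4880259477} \approx -1.9089 \cdot 10^{-6}$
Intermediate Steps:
$B = - \frac{7873}{27948}$ ($B = \left(-106\right) \frac{1}{408} + 3 \left(- \frac{1}{137}\right) = - \frac{53}{204} - \frac{3}{137} = - \frac{7873}{27948} \approx -0.2817$)
$M{\left(x,E \right)} = x + 507 E$ ($M{\left(x,E \right)} = 507 E + x = x + 507 E$)
$\frac{1}{-524380 + M{\left(665,B \right)}} = \frac{1}{-524380 + \left(665 + 507 \left(- \frac{7873}{27948}\right)\right)} = \frac{1}{-524380 + \left(665 - \frac{1330537}{9316}\right)} = \frac{1}{-524380 + \frac{4864603}{9316}} = \frac{1}{- \frac{4880259477}{9316}} = - \frac{9316}{4880259477}$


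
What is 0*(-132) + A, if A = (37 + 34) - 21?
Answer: 50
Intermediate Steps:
A = 50 (A = 71 - 21 = 50)
0*(-132) + A = 0*(-132) + 50 = 0 + 50 = 50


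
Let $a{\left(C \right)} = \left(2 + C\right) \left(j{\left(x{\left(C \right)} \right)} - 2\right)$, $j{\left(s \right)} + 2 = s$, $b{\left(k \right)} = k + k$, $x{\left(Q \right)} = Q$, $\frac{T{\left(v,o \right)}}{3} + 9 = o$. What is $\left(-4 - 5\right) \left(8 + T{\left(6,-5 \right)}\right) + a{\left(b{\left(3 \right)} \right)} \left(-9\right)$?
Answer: $162$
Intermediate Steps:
$T{\left(v,o \right)} = -27 + 3 o$
$b{\left(k \right)} = 2 k$
$j{\left(s \right)} = -2 + s$
$a{\left(C \right)} = \left(-4 + C\right) \left(2 + C\right)$ ($a{\left(C \right)} = \left(2 + C\right) \left(\left(-2 + C\right) - 2\right) = \left(2 + C\right) \left(-4 + C\right) = \left(-4 + C\right) \left(2 + C\right)$)
$\left(-4 - 5\right) \left(8 + T{\left(6,-5 \right)}\right) + a{\left(b{\left(3 \right)} \right)} \left(-9\right) = \left(-4 - 5\right) \left(8 + \left(-27 + 3 \left(-5\right)\right)\right) + \left(-8 + 2 \cdot 3 \left(-2 + 2 \cdot 3\right)\right) \left(-9\right) = - 9 \left(8 - 42\right) + \left(-8 + 6 \left(-2 + 6\right)\right) \left(-9\right) = - 9 \left(8 - 42\right) + \left(-8 + 6 \cdot 4\right) \left(-9\right) = \left(-9\right) \left(-34\right) + \left(-8 + 24\right) \left(-9\right) = 306 + 16 \left(-9\right) = 306 - 144 = 162$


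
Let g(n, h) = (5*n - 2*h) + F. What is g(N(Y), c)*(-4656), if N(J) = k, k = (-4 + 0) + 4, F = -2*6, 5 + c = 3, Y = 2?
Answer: 37248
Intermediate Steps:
c = -2 (c = -5 + 3 = -2)
F = -12
k = 0 (k = -4 + 4 = 0)
N(J) = 0
g(n, h) = -12 - 2*h + 5*n (g(n, h) = (5*n - 2*h) - 12 = (-2*h + 5*n) - 12 = -12 - 2*h + 5*n)
g(N(Y), c)*(-4656) = (-12 - 2*(-2) + 5*0)*(-4656) = (-12 + 4 + 0)*(-4656) = -8*(-4656) = 37248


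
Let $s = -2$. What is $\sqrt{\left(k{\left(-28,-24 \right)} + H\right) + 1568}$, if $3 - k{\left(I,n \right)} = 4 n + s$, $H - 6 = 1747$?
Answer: $\sqrt{3422} \approx 58.498$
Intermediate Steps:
$H = 1753$ ($H = 6 + 1747 = 1753$)
$k{\left(I,n \right)} = 5 - 4 n$ ($k{\left(I,n \right)} = 3 - \left(4 n - 2\right) = 3 - \left(-2 + 4 n\right) = 5 - 4 n$)
$\sqrt{\left(k{\left(-28,-24 \right)} + H\right) + 1568} = \sqrt{\left(\left(5 - -96\right) + 1753\right) + 1568} = \sqrt{\left(\left(5 + 96\right) + 1753\right) + 1568} = \sqrt{\left(101 + 1753\right) + 1568} = \sqrt{1854 + 1568} = \sqrt{3422}$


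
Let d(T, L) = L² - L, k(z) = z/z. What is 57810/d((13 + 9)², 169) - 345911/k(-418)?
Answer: -1636841217/4732 ≈ -3.4591e+5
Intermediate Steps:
k(z) = 1
57810/d((13 + 9)², 169) - 345911/k(-418) = 57810/((169*(-1 + 169))) - 345911/1 = 57810/((169*168)) - 345911*1 = 57810/28392 - 345911 = 57810*(1/28392) - 345911 = 9635/4732 - 345911 = -1636841217/4732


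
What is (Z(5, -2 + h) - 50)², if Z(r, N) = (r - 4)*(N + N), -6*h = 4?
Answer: 27556/9 ≈ 3061.8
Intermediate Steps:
h = -⅔ (h = -⅙*4 = -⅔ ≈ -0.66667)
Z(r, N) = 2*N*(-4 + r) (Z(r, N) = (-4 + r)*(2*N) = 2*N*(-4 + r))
(Z(5, -2 + h) - 50)² = (2*(-2 - ⅔)*(-4 + 5) - 50)² = (2*(-8/3)*1 - 50)² = (-16/3 - 50)² = (-166/3)² = 27556/9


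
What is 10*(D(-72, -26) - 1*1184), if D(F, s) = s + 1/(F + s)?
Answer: -592905/49 ≈ -12100.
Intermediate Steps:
10*(D(-72, -26) - 1*1184) = 10*((1 + (-26)² - 72*(-26))/(-72 - 26) - 1*1184) = 10*((1 + 676 + 1872)/(-98) - 1184) = 10*(-1/98*2549 - 1184) = 10*(-2549/98 - 1184) = 10*(-118581/98) = -592905/49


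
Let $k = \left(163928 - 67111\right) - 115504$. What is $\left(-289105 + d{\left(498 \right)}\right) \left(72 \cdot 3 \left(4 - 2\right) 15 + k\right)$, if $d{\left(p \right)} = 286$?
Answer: $3525613533$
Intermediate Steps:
$k = -18687$ ($k = 96817 - 115504 = -18687$)
$\left(-289105 + d{\left(498 \right)}\right) \left(72 \cdot 3 \left(4 - 2\right) 15 + k\right) = \left(-289105 + 286\right) \left(72 \cdot 3 \left(4 - 2\right) 15 - 18687\right) = - 288819 \left(72 \cdot 3 \cdot 2 \cdot 15 - 18687\right) = - 288819 \left(72 \cdot 6 \cdot 15 - 18687\right) = - 288819 \left(432 \cdot 15 - 18687\right) = - 288819 \left(6480 - 18687\right) = \left(-288819\right) \left(-12207\right) = 3525613533$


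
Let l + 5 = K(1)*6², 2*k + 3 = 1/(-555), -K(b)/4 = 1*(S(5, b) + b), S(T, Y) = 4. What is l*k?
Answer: 120785/111 ≈ 1088.2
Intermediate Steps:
K(b) = -16 - 4*b (K(b) = -4*(4 + b) = -16 - 4*b)
k = -833/555 (k = -3/2 + (½)/(-555) = -3/2 + (½)*(-1/555) = -3/2 - 1/1110 = -833/555 ≈ -1.5009)
l = -725 (l = -5 + (-16 - 4*1)*6² = -5 + (-16 - 4)*36 = -5 - 20*36 = -5 - 720 = -725)
l*k = -725*(-833/555) = 120785/111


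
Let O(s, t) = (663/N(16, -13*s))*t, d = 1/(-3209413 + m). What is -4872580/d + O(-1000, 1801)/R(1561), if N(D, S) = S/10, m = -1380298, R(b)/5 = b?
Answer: 17454894406028681851/780500 ≈ 2.2364e+13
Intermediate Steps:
R(b) = 5*b
N(D, S) = S/10 (N(D, S) = S*(1/10) = S/10)
d = -1/4589711 (d = 1/(-3209413 - 1380298) = 1/(-4589711) = -1/4589711 ≈ -2.1788e-7)
O(s, t) = -510*t/s (O(s, t) = (663/(((-13*s)/10)))*t = (663/((-13*s/10)))*t = (663*(-10/(13*s)))*t = (-510/s)*t = -510*t/s)
-4872580/d + O(-1000, 1801)/R(1561) = -4872580/(-1/4589711) + (-510*1801/(-1000))/((5*1561)) = -4872580*(-4589711) - 510*1801*(-1/1000)/7805 = 22363734024380 + (91851/100)*(1/7805) = 22363734024380 + 91851/780500 = 17454894406028681851/780500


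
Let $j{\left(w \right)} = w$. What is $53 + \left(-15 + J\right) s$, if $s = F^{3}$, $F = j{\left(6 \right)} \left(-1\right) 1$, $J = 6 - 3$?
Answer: $2645$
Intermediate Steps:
$J = 3$
$F = -6$ ($F = 6 \left(-1\right) 1 = \left(-6\right) 1 = -6$)
$s = -216$ ($s = \left(-6\right)^{3} = -216$)
$53 + \left(-15 + J\right) s = 53 + \left(-15 + 3\right) \left(-216\right) = 53 - -2592 = 53 + 2592 = 2645$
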